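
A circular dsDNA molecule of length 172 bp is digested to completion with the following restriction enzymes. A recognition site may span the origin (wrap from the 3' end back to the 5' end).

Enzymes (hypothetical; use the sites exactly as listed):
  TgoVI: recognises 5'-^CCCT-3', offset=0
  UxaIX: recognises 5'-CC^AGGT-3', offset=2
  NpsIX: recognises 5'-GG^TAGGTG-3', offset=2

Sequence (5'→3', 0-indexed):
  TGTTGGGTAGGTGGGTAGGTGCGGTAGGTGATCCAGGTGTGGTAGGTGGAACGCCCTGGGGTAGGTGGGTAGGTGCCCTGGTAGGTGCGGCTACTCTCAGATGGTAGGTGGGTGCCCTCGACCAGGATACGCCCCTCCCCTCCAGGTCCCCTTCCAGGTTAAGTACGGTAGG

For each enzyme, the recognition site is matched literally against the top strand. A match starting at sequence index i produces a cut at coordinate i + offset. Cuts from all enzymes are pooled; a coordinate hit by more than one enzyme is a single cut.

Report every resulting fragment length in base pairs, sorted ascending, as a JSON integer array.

[5,5,6,6,6,7,8,8,8,8,9,10,10,11,11,13,18,23]

Scan for sites:
  TgoVI (CCCT, off=0): starts [53, 75, 114, 132, 137, 148] → cuts [53, 75, 114, 132, 137, 148]
  UxaIX (CCAGGT, off=2): starts [32, 141, 153] → cuts [34, 143, 155]
  NpsIX (GGTAGGTG, off=2): starts [5, 13, 22, 40, 59, 67, 79, 102, 166] → cuts [7, 15, 24, 42, 61, 69, 81, 104, 168]

Pooled cuts: [7, 15, 24, 34, 42, 53, 61, 69, 75, 81, 104, 114, 132, 137, 143, 148, 155, 168]

Fragments:
  7→15: 8 bp
  15→24: 9 bp
  24→34: 10 bp
  34→42: 8 bp
  42→53: 11 bp
  53→61: 8 bp
  61→69: 8 bp
  69→75: 6 bp
  75→81: 6 bp
  81→104: 23 bp
  104→114: 10 bp
  114→132: 18 bp
  132→137: 5 bp
  137→143: 6 bp
  143→148: 5 bp
  148→155: 7 bp
  155→168: 13 bp
  168→7 (wrap): 172-168+7 = 11 bp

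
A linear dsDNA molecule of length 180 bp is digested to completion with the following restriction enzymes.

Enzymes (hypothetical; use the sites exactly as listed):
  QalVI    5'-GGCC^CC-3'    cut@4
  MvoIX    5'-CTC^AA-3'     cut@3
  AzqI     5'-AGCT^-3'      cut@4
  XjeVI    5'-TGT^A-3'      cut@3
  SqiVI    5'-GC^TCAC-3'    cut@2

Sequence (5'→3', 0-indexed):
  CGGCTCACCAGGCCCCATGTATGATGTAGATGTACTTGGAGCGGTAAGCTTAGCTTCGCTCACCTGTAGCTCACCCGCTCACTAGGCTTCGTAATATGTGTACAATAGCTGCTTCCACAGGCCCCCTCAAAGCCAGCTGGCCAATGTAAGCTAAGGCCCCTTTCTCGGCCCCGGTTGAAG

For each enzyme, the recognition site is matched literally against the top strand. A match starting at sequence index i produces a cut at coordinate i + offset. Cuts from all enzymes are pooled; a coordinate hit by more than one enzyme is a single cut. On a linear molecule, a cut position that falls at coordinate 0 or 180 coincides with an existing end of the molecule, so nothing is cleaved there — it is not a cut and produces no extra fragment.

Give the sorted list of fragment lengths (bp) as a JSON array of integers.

[1,3,4,4,5,5,5,6,6,6,7,7,8,9,9,10,10,10,12,13,17,23]

Site scan:
  QalVI GGCCCC/4: at [10, 119, 154, 166] ⇒ [14, 123, 158, 170]
  MvoIX CTCAA/3: at [125] ⇒ [128]
  AzqI AGCT/4: at [46, 51, 67, 106, 134, 148] ⇒ [50, 55, 71, 110, 138, 152]
  XjeVI TGTA/3: at [17, 24, 30, 64, 98, 144] ⇒ [20, 27, 33, 67, 101, 147]
  SqiVI GCTCAC/2: at [2, 57, 68, 76] ⇒ [4, 59, 70, 78]

All cut coordinates (distinct, sorted): [4, 14, 20, 27, 33, 50, 55, 59, 67, 70, 71, 78, 101, 110, 123, 128, 138, 147, 152, 158, 170]

Fragments:
  [0,4): 4 bp
  [4,14): 10 bp
  [14,20): 6 bp
  [20,27): 7 bp
  [27,33): 6 bp
  [33,50): 17 bp
  [50,55): 5 bp
  [55,59): 4 bp
  [59,67): 8 bp
  [67,70): 3 bp
  [70,71): 1 bp
  [71,78): 7 bp
  [78,101): 23 bp
  [101,110): 9 bp
  [110,123): 13 bp
  [123,128): 5 bp
  [128,138): 10 bp
  [138,147): 9 bp
  [147,152): 5 bp
  [152,158): 6 bp
  [158,170): 12 bp
  [170,180): 10 bp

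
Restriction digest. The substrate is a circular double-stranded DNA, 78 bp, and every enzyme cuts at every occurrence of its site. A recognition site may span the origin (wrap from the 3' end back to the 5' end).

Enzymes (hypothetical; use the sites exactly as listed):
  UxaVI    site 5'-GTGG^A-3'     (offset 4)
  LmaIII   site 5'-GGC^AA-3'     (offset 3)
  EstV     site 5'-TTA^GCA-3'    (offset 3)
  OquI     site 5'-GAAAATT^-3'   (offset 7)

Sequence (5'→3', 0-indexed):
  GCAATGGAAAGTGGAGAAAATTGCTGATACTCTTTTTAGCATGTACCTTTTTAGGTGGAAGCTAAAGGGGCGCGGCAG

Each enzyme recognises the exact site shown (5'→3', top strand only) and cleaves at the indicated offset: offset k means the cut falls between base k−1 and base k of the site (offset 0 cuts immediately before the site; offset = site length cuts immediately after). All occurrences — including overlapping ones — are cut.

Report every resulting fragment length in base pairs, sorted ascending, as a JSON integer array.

[8,12,16,20,22]

Scan for sites:
  UxaVI GTGGA/4: at [10, 54] ⇒ [14, 58]
  LmaIII GGCAA/3: at [77] ⇒ [2]
  EstV TTAGCA/3: at [35] ⇒ [38]
  OquI GAAAATT/7: at [15] ⇒ [22]

Pooled cuts: [2, 14, 22, 38, 58]

Fragment lengths:
  2→14: 12 bp
  14→22: 8 bp
  22→38: 16 bp
  38→58: 20 bp
  58→2 (wrap): 78-58+2 = 22 bp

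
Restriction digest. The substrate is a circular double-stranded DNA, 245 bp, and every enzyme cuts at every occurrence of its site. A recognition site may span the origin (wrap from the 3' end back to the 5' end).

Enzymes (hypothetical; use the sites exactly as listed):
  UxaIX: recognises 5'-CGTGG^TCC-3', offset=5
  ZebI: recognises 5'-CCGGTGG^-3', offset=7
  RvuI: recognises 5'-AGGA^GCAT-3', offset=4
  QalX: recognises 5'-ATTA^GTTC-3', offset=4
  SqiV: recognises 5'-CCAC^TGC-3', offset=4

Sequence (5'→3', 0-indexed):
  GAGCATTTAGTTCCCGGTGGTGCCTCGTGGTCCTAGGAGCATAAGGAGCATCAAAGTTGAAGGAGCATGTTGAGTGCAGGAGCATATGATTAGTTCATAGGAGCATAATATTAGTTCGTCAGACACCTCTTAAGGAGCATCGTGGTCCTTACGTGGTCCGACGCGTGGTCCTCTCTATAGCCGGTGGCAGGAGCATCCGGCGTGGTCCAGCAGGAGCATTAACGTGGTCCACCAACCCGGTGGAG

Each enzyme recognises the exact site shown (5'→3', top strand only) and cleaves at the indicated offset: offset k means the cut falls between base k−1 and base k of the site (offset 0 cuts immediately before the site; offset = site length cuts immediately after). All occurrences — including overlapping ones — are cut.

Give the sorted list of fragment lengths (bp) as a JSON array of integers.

Site scan:
  UxaIX CGTGGTCC/5: at [25, 140, 151, 163, 200, 222] ⇒ [30, 145, 156, 168, 205, 227]
  ZebI CCGGTGG/7: at [13, 180, 236] ⇒ [20, 187, 243]
  RvuI AGGAGCAT/4: at [34, 43, 60, 77, 98, 132, 188, 211, 243] ⇒ [2, 38, 47, 64, 81, 102, 136, 192, 215]
  QalX ATTAGTTC/4: at [88, 109] ⇒ [92, 113]
  SqiV (CCACTGC, off=4): no sites

Pooled cuts: [2, 20, 30, 38, 47, 64, 81, 92, 102, 113, 136, 145, 156, 168, 187, 192, 205, 215, 227, 243]

Fragments:
  2→20: 18 bp
  20→30: 10 bp
  30→38: 8 bp
  38→47: 9 bp
  47→64: 17 bp
  64→81: 17 bp
  81→92: 11 bp
  92→102: 10 bp
  102→113: 11 bp
  113→136: 23 bp
  136→145: 9 bp
  145→156: 11 bp
  156→168: 12 bp
  168→187: 19 bp
  187→192: 5 bp
  192→205: 13 bp
  205→215: 10 bp
  215→227: 12 bp
  227→243: 16 bp
  243→2 (wrap): 245-243+2 = 4 bp

[4,5,8,9,9,10,10,10,11,11,11,12,12,13,16,17,17,18,19,23]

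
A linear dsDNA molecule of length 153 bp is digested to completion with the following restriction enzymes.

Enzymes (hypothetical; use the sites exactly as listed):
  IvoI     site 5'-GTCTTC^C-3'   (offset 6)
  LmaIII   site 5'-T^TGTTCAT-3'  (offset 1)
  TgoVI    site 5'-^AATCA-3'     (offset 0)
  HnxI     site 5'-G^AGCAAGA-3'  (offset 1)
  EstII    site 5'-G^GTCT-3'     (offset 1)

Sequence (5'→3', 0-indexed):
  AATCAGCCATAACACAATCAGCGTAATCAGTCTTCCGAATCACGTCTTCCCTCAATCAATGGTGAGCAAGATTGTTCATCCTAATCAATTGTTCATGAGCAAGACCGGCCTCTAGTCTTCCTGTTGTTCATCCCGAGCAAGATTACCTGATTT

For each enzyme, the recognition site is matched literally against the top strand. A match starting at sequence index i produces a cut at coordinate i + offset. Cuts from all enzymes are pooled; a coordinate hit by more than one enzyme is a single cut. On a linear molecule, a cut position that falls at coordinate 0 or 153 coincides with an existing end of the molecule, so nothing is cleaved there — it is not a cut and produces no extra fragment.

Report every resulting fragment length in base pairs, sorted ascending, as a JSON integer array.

[2,4,4,7,8,8,9,10,11,11,11,12,15,18,23]

Per-enzyme occurrences:
  IvoI GTCTTCC/6: at [29, 43, 114] ⇒ [35, 49, 120]
  LmaIII TTGTTCAT/1: at [71, 88, 123] ⇒ [72, 89, 124]
  TgoVI AATCA/0: at [0, 15, 24, 37, 53, 82] ⇒ [15, 24, 37, 53, 82] (position 0 is a terminus of the linear molecule — no cut)
  HnxI GAGCAAGA/1: at [63, 96, 134] ⇒ [64, 97, 135]
  EstII (GGTCT, off=1): no sites

Pooled cuts: [15, 24, 35, 37, 49, 53, 64, 72, 82, 89, 97, 120, 124, 135]

Fragment lengths:
  [0,15): 15 bp
  [15,24): 9 bp
  [24,35): 11 bp
  [35,37): 2 bp
  [37,49): 12 bp
  [49,53): 4 bp
  [53,64): 11 bp
  [64,72): 8 bp
  [72,82): 10 bp
  [82,89): 7 bp
  [89,97): 8 bp
  [97,120): 23 bp
  [120,124): 4 bp
  [124,135): 11 bp
  [135,153): 18 bp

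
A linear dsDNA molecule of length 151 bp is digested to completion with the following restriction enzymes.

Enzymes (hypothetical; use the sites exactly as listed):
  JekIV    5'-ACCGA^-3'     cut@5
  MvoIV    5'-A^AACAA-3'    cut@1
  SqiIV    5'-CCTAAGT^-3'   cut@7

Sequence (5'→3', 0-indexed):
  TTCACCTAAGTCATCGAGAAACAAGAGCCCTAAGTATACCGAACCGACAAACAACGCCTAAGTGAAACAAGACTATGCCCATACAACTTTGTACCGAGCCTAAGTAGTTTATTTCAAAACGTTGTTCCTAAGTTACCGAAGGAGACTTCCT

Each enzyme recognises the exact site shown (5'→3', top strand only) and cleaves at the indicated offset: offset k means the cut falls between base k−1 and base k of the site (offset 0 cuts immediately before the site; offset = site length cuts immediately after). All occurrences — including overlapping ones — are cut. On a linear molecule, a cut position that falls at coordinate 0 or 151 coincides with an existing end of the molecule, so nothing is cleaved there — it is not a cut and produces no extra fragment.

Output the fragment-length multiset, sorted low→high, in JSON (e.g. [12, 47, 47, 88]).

Site scan:
  JekIV ACCGA/5: at [37, 42, 92, 134] ⇒ [42, 47, 97, 139]
  MvoIV AAACAA/1: at [18, 48, 64] ⇒ [19, 49, 65]
  SqiIV CCTAAGT/7: at [4, 28, 56, 98, 126] ⇒ [11, 35, 63, 105, 133]

All cut coordinates (distinct, sorted): [11, 19, 35, 42, 47, 49, 63, 65, 97, 105, 133, 139]

Fragments:
  [0,11): 11 bp
  [11,19): 8 bp
  [19,35): 16 bp
  [35,42): 7 bp
  [42,47): 5 bp
  [47,49): 2 bp
  [49,63): 14 bp
  [63,65): 2 bp
  [65,97): 32 bp
  [97,105): 8 bp
  [105,133): 28 bp
  [133,139): 6 bp
  [139,151): 12 bp

[2,2,5,6,7,8,8,11,12,14,16,28,32]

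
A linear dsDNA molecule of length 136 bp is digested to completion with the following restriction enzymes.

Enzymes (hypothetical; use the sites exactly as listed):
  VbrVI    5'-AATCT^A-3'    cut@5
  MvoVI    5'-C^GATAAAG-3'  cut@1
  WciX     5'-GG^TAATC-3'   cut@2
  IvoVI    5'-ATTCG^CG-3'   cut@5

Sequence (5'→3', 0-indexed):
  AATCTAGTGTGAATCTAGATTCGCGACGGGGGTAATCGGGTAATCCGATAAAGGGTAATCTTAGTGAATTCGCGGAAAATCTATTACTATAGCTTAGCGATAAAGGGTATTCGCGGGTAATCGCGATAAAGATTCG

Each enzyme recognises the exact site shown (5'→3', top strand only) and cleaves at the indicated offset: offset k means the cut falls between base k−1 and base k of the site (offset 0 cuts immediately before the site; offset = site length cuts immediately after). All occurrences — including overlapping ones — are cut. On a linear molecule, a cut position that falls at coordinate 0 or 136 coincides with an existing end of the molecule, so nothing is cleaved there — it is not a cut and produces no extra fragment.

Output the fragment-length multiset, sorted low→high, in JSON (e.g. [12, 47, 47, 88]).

Per-enzyme occurrences:
  VbrVI (AATCTA, off=5): starts [0, 11, 77] → cuts [5, 16, 82]
  MvoVI (CGATAAAG, off=1): starts [45, 97, 123] → cuts [46, 98, 124]
  WciX (GGTAATC, off=2): starts [30, 38, 53, 115] → cuts [32, 40, 55, 117]
  IvoVI (ATTCGCG, off=5): starts [18, 67, 108] → cuts [23, 72, 113]

Pooled cuts: [5, 16, 23, 32, 40, 46, 55, 72, 82, 98, 113, 117, 124]

Fragments:
  [0,5): 5 bp
  [5,16): 11 bp
  [16,23): 7 bp
  [23,32): 9 bp
  [32,40): 8 bp
  [40,46): 6 bp
  [46,55): 9 bp
  [55,72): 17 bp
  [72,82): 10 bp
  [82,98): 16 bp
  [98,113): 15 bp
  [113,117): 4 bp
  [117,124): 7 bp
  [124,136): 12 bp

[4,5,6,7,7,8,9,9,10,11,12,15,16,17]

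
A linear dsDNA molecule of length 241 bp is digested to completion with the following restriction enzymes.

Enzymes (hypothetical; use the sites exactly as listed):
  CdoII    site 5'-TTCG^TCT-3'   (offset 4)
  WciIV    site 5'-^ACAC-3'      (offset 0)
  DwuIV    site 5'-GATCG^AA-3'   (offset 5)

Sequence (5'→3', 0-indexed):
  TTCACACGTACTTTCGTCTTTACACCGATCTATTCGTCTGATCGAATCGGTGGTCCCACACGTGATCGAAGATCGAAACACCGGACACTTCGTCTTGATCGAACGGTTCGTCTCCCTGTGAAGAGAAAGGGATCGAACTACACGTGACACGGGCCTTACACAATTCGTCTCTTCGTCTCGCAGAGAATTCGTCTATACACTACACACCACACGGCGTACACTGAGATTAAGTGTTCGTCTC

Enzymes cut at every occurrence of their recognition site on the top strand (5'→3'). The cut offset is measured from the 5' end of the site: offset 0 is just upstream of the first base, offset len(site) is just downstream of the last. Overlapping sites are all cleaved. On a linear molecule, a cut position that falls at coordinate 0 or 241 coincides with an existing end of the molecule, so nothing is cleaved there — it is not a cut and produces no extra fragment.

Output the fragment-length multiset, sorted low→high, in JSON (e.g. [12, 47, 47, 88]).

[2,2,3,4,4,5,5,5,5,7,7,7,8,8,8,9,9,9,10,11,11,13,13,15,16,20,25]

Site scan:
  CdoII (TTCGTCT, off=4): starts [12, 32, 88, 106, 163, 171, 187, 233] → cuts [16, 36, 92, 110, 167, 175, 191, 237]
  WciIV (ACAC, off=0): starts [3, 21, 57, 77, 84, 139, 146, 157, 196, 201, 203, 208, 217] → cuts [3, 21, 57, 77, 84, 139, 146, 157, 196, 201, 203, 208, 217]
  DwuIV (GATCGAA, off=5): starts [39, 63, 70, 96, 130] → cuts [44, 68, 75, 101, 135]

Pooled cuts: [3, 16, 21, 36, 44, 57, 68, 75, 77, 84, 92, 101, 110, 135, 139, 146, 157, 167, 175, 191, 196, 201, 203, 208, 217, 237]

Fragment lengths:
  [0,3): 3 bp
  [3,16): 13 bp
  [16,21): 5 bp
  [21,36): 15 bp
  [36,44): 8 bp
  [44,57): 13 bp
  [57,68): 11 bp
  [68,75): 7 bp
  [75,77): 2 bp
  [77,84): 7 bp
  [84,92): 8 bp
  [92,101): 9 bp
  [101,110): 9 bp
  [110,135): 25 bp
  [135,139): 4 bp
  [139,146): 7 bp
  [146,157): 11 bp
  [157,167): 10 bp
  [167,175): 8 bp
  [175,191): 16 bp
  [191,196): 5 bp
  [196,201): 5 bp
  [201,203): 2 bp
  [203,208): 5 bp
  [208,217): 9 bp
  [217,237): 20 bp
  [237,241): 4 bp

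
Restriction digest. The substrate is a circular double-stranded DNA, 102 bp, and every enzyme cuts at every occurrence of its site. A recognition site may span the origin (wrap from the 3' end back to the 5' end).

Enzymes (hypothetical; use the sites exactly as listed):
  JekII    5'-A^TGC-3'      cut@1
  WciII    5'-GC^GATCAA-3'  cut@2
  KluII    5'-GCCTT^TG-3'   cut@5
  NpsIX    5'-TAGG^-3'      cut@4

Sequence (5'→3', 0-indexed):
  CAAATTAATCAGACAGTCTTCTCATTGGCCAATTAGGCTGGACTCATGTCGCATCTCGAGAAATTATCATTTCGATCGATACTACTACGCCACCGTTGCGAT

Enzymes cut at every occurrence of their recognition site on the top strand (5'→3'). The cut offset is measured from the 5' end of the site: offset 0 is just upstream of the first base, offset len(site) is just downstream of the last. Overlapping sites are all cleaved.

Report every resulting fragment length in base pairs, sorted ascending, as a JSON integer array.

Scan for sites:
  JekII (ATGC, off=1): no sites
  WciII (GCGATCAA, off=2): starts [97] → cuts [99]
  KluII (GCCTTTG, off=5): no sites
  NpsIX (TAGG, off=4): starts [33] → cuts [37]

All cut coordinates (distinct, sorted): [37, 99]

Fragment lengths:
  37→99: 62 bp
  99→37 (wrap): 102-99+37 = 40 bp

[40,62]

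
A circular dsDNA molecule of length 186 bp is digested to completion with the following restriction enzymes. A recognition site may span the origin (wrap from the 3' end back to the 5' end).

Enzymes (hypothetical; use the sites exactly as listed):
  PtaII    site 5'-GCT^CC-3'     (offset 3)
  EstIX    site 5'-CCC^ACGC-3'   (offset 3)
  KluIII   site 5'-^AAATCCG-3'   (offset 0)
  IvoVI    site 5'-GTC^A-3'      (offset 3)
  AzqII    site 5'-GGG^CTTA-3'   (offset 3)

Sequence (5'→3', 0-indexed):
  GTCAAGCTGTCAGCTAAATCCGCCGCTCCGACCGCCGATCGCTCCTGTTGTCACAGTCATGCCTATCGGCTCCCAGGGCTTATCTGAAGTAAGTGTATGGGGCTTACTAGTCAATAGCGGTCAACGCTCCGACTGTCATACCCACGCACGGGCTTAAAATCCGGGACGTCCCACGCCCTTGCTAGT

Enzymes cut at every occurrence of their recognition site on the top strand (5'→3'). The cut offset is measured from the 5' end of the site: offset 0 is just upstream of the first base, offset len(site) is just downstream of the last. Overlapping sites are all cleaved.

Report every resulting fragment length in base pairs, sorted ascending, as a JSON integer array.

Site scan:
  PtaII GCTCC/3: at [24, 40, 68, 125] ⇒ [27, 43, 71, 128]
  EstIX CCCACGC/3: at [140, 169] ⇒ [143, 172]
  KluIII AAATCCG/0: at [15, 156] ⇒ [15, 156]
  IvoVI GTCA/3: at [0, 8, 49, 55, 109, 119, 134] ⇒ [3, 11, 52, 58, 112, 122, 137]
  AzqII GGGCTTA/3: at [75, 99, 149] ⇒ [78, 102, 152]

All cut coordinates (distinct, sorted): [3, 11, 15, 27, 43, 52, 58, 71, 78, 102, 112, 122, 128, 137, 143, 152, 156, 172]

Fragments:
  3→11: 8 bp
  11→15: 4 bp
  15→27: 12 bp
  27→43: 16 bp
  43→52: 9 bp
  52→58: 6 bp
  58→71: 13 bp
  71→78: 7 bp
  78→102: 24 bp
  102→112: 10 bp
  112→122: 10 bp
  122→128: 6 bp
  128→137: 9 bp
  137→143: 6 bp
  143→152: 9 bp
  152→156: 4 bp
  156→172: 16 bp
  172→3 (wrap): 186-172+3 = 17 bp

[4,4,6,6,6,7,8,9,9,9,10,10,12,13,16,16,17,24]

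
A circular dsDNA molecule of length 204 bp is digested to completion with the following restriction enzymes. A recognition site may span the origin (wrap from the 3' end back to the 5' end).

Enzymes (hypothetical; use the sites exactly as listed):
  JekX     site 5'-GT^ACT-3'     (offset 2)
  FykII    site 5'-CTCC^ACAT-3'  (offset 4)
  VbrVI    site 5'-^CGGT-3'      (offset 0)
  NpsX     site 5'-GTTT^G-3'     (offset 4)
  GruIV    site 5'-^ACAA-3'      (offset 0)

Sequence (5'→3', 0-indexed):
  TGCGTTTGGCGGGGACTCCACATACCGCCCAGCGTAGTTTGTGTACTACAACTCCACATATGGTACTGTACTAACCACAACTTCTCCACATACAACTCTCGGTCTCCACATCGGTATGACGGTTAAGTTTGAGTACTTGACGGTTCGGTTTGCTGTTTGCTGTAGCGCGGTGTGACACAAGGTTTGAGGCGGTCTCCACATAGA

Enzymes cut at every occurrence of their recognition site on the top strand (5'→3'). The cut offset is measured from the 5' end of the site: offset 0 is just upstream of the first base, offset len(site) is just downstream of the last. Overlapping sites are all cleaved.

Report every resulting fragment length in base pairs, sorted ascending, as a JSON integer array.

Site scan:
  JekX (GTACT, off=2): starts [42, 62, 67, 132] → cuts [44, 64, 69, 134]
  FykII (CTCCACAT, off=4): starts [15, 51, 83, 103, 193] → cuts [19, 55, 87, 107, 197]
  VbrVI (CGGT, off=0): starts [99, 111, 119, 140, 145, 167, 189] → cuts [99, 111, 119, 140, 145, 167, 189]
  NpsX (GTTTG, off=4): starts [3, 36, 126, 147, 154, 181] → cuts [7, 40, 130, 151, 158, 185]
  GruIV (ACAA, off=0): starts [47, 76, 91, 176] → cuts [47, 76, 91, 176]

Pooled cuts: [7, 19, 40, 44, 47, 55, 64, 69, 76, 87, 91, 99, 107, 111, 119, 130, 134, 140, 145, 151, 158, 167, 176, 185, 189, 197]

Fragment lengths:
  7→19: 12 bp
  19→40: 21 bp
  40→44: 4 bp
  44→47: 3 bp
  47→55: 8 bp
  55→64: 9 bp
  64→69: 5 bp
  69→76: 7 bp
  76→87: 11 bp
  87→91: 4 bp
  91→99: 8 bp
  99→107: 8 bp
  107→111: 4 bp
  111→119: 8 bp
  119→130: 11 bp
  130→134: 4 bp
  134→140: 6 bp
  140→145: 5 bp
  145→151: 6 bp
  151→158: 7 bp
  158→167: 9 bp
  167→176: 9 bp
  176→185: 9 bp
  185→189: 4 bp
  189→197: 8 bp
  197→7 (wrap): 204-197+7 = 14 bp

[3,4,4,4,4,4,5,5,6,6,7,7,8,8,8,8,8,9,9,9,9,11,11,12,14,21]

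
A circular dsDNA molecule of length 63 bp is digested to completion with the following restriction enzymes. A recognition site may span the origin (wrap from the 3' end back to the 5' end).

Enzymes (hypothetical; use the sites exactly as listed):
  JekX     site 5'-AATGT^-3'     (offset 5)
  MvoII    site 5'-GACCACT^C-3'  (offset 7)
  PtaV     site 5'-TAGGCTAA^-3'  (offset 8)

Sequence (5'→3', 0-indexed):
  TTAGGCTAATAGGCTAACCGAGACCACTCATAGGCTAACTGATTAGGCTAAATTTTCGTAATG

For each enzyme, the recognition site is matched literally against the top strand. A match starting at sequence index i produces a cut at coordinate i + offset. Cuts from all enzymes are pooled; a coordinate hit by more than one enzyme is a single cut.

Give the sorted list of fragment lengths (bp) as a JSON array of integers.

Scan for sites:
  JekX (AATGT, off=5): starts [59] → cuts [1]
  MvoII (GACCACTC, off=7): starts [21] → cuts [28]
  PtaV (TAGGCTAA, off=8): starts [1, 9, 30, 43] → cuts [9, 17, 38, 51]

All cut coordinates (distinct, sorted): [1, 9, 17, 28, 38, 51]

Fragment lengths:
  1→9: 8 bp
  9→17: 8 bp
  17→28: 11 bp
  28→38: 10 bp
  38→51: 13 bp
  51→1 (wrap): 63-51+1 = 13 bp

[8,8,10,11,13,13]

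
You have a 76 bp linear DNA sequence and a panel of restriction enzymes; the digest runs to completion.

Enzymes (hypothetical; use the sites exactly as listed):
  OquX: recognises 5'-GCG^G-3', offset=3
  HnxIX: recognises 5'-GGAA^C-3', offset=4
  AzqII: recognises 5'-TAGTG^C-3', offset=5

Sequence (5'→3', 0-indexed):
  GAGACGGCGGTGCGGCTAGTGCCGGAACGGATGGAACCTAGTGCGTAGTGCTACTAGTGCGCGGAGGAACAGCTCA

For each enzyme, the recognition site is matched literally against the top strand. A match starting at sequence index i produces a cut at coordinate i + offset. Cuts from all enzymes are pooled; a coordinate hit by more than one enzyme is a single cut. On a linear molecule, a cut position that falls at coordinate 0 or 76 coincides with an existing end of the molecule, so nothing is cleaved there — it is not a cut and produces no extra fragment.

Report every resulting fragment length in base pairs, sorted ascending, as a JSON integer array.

Site scan:
  OquX GCGG/3: at [6, 11, 60] ⇒ [9, 14, 63]
  HnxIX GGAAC/4: at [23, 32, 65] ⇒ [27, 36, 69]
  AzqII TAGTGC/5: at [16, 38, 45, 54] ⇒ [21, 43, 50, 59]

Pooled cuts: [9, 14, 21, 27, 36, 43, 50, 59, 63, 69]

Fragments:
  [0,9): 9 bp
  [9,14): 5 bp
  [14,21): 7 bp
  [21,27): 6 bp
  [27,36): 9 bp
  [36,43): 7 bp
  [43,50): 7 bp
  [50,59): 9 bp
  [59,63): 4 bp
  [63,69): 6 bp
  [69,76): 7 bp

[4,5,6,6,7,7,7,7,9,9,9]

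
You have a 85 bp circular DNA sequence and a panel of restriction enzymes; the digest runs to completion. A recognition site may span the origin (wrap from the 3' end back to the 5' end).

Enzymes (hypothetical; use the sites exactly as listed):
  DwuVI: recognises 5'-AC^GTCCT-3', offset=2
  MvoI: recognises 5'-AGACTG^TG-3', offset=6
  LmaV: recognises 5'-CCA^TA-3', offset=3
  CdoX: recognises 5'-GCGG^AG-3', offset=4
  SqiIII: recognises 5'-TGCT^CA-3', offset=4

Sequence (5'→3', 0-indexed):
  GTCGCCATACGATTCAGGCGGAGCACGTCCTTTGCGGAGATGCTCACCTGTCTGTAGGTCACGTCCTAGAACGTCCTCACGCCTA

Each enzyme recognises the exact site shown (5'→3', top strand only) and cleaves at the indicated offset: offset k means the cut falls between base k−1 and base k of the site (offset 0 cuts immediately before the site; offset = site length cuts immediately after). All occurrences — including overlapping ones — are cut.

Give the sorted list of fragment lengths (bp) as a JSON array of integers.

[5,7,10,11,14,18,20]

Site scan:
  DwuVI ACGTCCT/2: at [24, 60, 70] ⇒ [26, 62, 72]
  MvoI (AGACTGTG, off=6): no sites
  LmaV CCATA/3: at [4] ⇒ [7]
  CdoX GCGGAG/4: at [17, 33] ⇒ [21, 37]
  SqiIII TGCTCA/4: at [40] ⇒ [44]

All cut coordinates (distinct, sorted): [7, 21, 26, 37, 44, 62, 72]

Fragment lengths:
  7→21: 14 bp
  21→26: 5 bp
  26→37: 11 bp
  37→44: 7 bp
  44→62: 18 bp
  62→72: 10 bp
  72→7 (wrap): 85-72+7 = 20 bp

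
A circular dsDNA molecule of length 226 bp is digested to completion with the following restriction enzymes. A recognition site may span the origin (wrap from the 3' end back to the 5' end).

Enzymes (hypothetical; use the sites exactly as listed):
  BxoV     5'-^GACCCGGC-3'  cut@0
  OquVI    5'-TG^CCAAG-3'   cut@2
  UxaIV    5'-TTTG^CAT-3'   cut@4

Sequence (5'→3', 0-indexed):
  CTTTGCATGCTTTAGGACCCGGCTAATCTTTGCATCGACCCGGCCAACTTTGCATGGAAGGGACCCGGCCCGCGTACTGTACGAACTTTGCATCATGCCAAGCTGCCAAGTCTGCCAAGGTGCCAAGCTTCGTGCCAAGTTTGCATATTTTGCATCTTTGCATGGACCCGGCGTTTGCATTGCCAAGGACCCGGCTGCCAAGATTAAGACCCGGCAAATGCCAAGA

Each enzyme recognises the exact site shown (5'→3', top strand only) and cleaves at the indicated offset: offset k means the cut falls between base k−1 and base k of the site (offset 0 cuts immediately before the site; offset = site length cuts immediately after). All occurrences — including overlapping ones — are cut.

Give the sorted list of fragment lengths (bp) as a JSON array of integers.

[4,4,5,5,7,8,8,8,9,9,9,9,10,10,10,11,12,13,13,16,17,29]

Per-enzyme occurrences:
  BxoV GACCCGGC/0: at [15, 36, 61, 164, 187, 207] ⇒ [15, 36, 61, 164, 187, 207]
  OquVI TGCCAAG/2: at [95, 103, 112, 120, 132, 180, 195, 218] ⇒ [97, 105, 114, 122, 134, 182, 197, 220]
  UxaIV TTTGCAT/4: at [1, 28, 48, 86, 139, 148, 156, 173] ⇒ [5, 32, 52, 90, 143, 152, 160, 177]

All cut coordinates (distinct, sorted): [5, 15, 32, 36, 52, 61, 90, 97, 105, 114, 122, 134, 143, 152, 160, 164, 177, 182, 187, 197, 207, 220]

Fragment lengths:
  5→15: 10 bp
  15→32: 17 bp
  32→36: 4 bp
  36→52: 16 bp
  52→61: 9 bp
  61→90: 29 bp
  90→97: 7 bp
  97→105: 8 bp
  105→114: 9 bp
  114→122: 8 bp
  122→134: 12 bp
  134→143: 9 bp
  143→152: 9 bp
  152→160: 8 bp
  160→164: 4 bp
  164→177: 13 bp
  177→182: 5 bp
  182→187: 5 bp
  187→197: 10 bp
  197→207: 10 bp
  207→220: 13 bp
  220→5 (wrap): 226-220+5 = 11 bp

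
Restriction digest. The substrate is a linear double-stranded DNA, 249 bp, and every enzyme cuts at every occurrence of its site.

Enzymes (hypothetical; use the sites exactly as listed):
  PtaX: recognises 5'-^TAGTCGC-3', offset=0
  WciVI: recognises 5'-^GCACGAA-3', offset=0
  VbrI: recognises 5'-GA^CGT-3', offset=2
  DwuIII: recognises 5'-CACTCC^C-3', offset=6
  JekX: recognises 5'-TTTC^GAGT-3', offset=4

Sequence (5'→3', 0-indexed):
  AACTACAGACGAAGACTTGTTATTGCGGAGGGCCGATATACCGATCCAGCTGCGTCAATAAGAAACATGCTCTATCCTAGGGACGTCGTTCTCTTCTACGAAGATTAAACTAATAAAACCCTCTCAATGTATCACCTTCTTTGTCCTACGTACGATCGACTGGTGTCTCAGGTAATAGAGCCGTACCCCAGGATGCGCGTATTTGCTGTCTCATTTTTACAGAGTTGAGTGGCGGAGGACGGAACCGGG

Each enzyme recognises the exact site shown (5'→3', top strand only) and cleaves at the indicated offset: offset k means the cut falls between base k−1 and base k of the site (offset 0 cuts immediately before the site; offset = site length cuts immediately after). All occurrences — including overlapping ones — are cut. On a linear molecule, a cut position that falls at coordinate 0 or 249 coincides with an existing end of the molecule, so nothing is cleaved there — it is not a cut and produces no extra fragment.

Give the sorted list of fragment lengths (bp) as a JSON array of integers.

Per-enzyme occurrences:
  PtaX (TAGTCGC, off=0): no sites
  WciVI (GCACGAA, off=0): no sites
  VbrI GACGT/2: at [81] ⇒ [83]
  DwuIII (CACTCCC, off=6): no sites
  JekX (TTTCGAGT, off=4): no sites

All cut coordinates (distinct, sorted): [83]

Fragments:
  [0,83): 83 bp
  [83,249): 166 bp

[83,166]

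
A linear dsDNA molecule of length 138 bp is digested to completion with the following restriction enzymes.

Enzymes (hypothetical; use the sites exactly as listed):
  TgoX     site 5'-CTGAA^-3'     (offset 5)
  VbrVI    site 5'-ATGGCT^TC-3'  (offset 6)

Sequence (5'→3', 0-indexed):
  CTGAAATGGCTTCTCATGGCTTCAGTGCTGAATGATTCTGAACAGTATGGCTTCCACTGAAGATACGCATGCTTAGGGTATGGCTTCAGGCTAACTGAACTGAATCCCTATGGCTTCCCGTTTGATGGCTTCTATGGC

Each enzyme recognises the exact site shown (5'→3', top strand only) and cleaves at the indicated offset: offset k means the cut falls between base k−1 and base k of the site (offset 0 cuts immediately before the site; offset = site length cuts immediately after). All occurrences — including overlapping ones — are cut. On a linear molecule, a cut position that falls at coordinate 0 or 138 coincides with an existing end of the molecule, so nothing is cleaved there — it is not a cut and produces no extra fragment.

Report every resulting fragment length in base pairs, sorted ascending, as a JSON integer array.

Site scan:
  TgoX (CTGAA, off=5): starts [0, 27, 37, 56, 94, 99] → cuts [5, 32, 42, 61, 99, 104]
  VbrVI (ATGGCTTC, off=6): starts [5, 15, 46, 79, 109, 124] → cuts [11, 21, 52, 85, 115, 130]

All cut coordinates (distinct, sorted): [5, 11, 21, 32, 42, 52, 61, 85, 99, 104, 115, 130]

Fragment lengths:
  [0,5): 5 bp
  [5,11): 6 bp
  [11,21): 10 bp
  [21,32): 11 bp
  [32,42): 10 bp
  [42,52): 10 bp
  [52,61): 9 bp
  [61,85): 24 bp
  [85,99): 14 bp
  [99,104): 5 bp
  [104,115): 11 bp
  [115,130): 15 bp
  [130,138): 8 bp

[5,5,6,8,9,10,10,10,11,11,14,15,24]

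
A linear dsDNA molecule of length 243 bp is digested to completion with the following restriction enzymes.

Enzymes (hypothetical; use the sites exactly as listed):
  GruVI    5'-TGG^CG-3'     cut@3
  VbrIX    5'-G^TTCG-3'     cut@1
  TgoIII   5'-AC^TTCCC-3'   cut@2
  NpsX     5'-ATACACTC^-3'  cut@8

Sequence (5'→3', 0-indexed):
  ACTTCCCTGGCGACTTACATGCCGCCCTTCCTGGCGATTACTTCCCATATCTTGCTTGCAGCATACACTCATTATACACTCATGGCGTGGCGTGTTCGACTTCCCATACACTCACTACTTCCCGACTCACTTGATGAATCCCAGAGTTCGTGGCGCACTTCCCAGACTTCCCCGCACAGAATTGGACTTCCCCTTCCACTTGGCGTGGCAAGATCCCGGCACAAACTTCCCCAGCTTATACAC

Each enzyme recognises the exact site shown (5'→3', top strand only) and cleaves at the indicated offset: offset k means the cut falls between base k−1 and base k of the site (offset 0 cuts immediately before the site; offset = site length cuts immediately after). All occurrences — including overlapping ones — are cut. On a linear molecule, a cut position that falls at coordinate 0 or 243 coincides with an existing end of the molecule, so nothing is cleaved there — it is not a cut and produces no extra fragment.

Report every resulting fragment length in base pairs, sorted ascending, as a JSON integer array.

[2,4,4,5,5,5,6,7,7,8,9,11,13,16,17,20,23,24,28,29]

Scan for sites:
  GruVI (TGGCG, off=3): starts [7, 31, 82, 87, 150, 200] → cuts [10, 34, 85, 90, 153, 203]
  VbrIX (GTTCG, off=1): starts [93, 145] → cuts [94, 146]
  TgoIII (ACTTCCC, off=2): starts [0, 39, 98, 116, 156, 165, 185, 224] → cuts [2, 41, 100, 118, 158, 167, 187, 226]
  NpsX (ATACACTC, off=8): starts [62, 73, 105] → cuts [70, 81, 113]

Pooled cuts: [2, 10, 34, 41, 70, 81, 85, 90, 94, 100, 113, 118, 146, 153, 158, 167, 187, 203, 226]

Fragment lengths:
  [0,2): 2 bp
  [2,10): 8 bp
  [10,34): 24 bp
  [34,41): 7 bp
  [41,70): 29 bp
  [70,81): 11 bp
  [81,85): 4 bp
  [85,90): 5 bp
  [90,94): 4 bp
  [94,100): 6 bp
  [100,113): 13 bp
  [113,118): 5 bp
  [118,146): 28 bp
  [146,153): 7 bp
  [153,158): 5 bp
  [158,167): 9 bp
  [167,187): 20 bp
  [187,203): 16 bp
  [203,226): 23 bp
  [226,243): 17 bp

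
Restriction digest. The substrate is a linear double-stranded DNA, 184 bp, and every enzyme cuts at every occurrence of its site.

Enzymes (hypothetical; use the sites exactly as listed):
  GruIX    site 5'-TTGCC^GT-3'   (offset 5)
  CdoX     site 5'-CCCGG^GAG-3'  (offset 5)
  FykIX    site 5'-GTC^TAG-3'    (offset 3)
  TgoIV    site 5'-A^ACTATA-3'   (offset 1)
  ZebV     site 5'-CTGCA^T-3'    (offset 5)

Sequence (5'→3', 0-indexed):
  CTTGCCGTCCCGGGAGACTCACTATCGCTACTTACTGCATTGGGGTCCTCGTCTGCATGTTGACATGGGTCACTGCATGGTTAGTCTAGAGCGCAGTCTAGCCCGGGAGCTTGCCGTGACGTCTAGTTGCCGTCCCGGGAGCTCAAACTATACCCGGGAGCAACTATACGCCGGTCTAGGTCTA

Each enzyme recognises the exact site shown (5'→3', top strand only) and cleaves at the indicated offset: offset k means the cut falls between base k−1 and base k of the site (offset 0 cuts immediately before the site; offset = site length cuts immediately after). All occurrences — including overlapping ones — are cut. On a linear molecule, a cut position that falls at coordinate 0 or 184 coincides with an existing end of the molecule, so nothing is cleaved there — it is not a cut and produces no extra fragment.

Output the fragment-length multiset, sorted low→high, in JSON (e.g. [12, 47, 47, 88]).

Site scan:
  GruIX TTGCCGT/5: at [1, 110, 126] ⇒ [6, 115, 131]
  CdoX CCCGGGAG/5: at [8, 101, 133, 152] ⇒ [13, 106, 138, 157]
  FykIX GTCTAG/3: at [83, 95, 120, 173] ⇒ [86, 98, 123, 176]
  TgoIV AACTATA/1: at [145, 161] ⇒ [146, 162]
  ZebV CTGCAT/5: at [34, 52, 72] ⇒ [39, 57, 77]

Pooled cuts: [6, 13, 39, 57, 77, 86, 98, 106, 115, 123, 131, 138, 146, 157, 162, 176]

Fragments:
  [0,6): 6 bp
  [6,13): 7 bp
  [13,39): 26 bp
  [39,57): 18 bp
  [57,77): 20 bp
  [77,86): 9 bp
  [86,98): 12 bp
  [98,106): 8 bp
  [106,115): 9 bp
  [115,123): 8 bp
  [123,131): 8 bp
  [131,138): 7 bp
  [138,146): 8 bp
  [146,157): 11 bp
  [157,162): 5 bp
  [162,176): 14 bp
  [176,184): 8 bp

[5,6,7,7,8,8,8,8,8,9,9,11,12,14,18,20,26]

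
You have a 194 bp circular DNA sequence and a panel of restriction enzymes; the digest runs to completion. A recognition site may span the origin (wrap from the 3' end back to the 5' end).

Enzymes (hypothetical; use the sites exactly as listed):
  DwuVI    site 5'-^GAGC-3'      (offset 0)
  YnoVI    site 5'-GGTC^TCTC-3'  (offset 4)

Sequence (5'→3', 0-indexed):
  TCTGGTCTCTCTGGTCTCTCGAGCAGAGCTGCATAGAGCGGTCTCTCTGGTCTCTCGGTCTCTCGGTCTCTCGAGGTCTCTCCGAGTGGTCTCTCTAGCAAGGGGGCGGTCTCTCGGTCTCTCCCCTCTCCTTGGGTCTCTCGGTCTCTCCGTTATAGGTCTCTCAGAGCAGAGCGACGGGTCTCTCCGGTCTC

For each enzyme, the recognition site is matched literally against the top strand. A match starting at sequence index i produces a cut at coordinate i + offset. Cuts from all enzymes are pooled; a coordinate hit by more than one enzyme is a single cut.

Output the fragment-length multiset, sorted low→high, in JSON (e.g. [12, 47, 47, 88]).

[4,5,5,5,8,8,8,8,8,9,9,9,9,10,10,12,13,15,19,20]

Site scan:
  DwuVI (GAGC, off=0): starts [20, 25, 35, 166, 171] → cuts [20, 25, 35, 166, 171]
  YnoVI (GGTCTCTC, off=4): starts [3, 12, 39, 48, 56, 64, 74, 87, 107, 115, 134, 142, 157, 179, 188] → cuts [7, 16, 43, 52, 60, 68, 78, 91, 111, 119, 138, 146, 161, 183, 192]

All cut coordinates (distinct, sorted): [7, 16, 20, 25, 35, 43, 52, 60, 68, 78, 91, 111, 119, 138, 146, 161, 166, 171, 183, 192]

Fragment lengths:
  7→16: 9 bp
  16→20: 4 bp
  20→25: 5 bp
  25→35: 10 bp
  35→43: 8 bp
  43→52: 9 bp
  52→60: 8 bp
  60→68: 8 bp
  68→78: 10 bp
  78→91: 13 bp
  91→111: 20 bp
  111→119: 8 bp
  119→138: 19 bp
  138→146: 8 bp
  146→161: 15 bp
  161→166: 5 bp
  166→171: 5 bp
  171→183: 12 bp
  183→192: 9 bp
  192→7 (wrap): 194-192+7 = 9 bp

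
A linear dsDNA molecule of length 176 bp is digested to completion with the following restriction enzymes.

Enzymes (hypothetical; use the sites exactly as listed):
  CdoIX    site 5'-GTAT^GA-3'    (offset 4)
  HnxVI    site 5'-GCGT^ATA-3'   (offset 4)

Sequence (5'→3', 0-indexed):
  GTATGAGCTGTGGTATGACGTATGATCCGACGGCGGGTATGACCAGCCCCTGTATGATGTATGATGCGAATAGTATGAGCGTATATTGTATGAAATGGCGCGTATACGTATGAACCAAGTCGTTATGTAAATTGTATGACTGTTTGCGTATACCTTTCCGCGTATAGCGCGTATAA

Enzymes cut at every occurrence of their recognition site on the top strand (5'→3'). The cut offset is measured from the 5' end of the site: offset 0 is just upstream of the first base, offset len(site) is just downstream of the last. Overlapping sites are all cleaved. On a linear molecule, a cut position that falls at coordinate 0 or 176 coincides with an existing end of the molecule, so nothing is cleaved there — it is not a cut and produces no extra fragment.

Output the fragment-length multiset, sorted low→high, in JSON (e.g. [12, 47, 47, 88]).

[4,4,6,7,7,8,9,9,12,12,12,14,14,15,17,26]

Scan for sites:
  CdoIX GTATGA/4: at [0, 12, 19, 36, 51, 58, 72, 87, 107, 133] ⇒ [4, 16, 23, 40, 55, 62, 76, 91, 111, 137]
  HnxVI GCGTATA/4: at [78, 99, 145, 159, 168] ⇒ [82, 103, 149, 163, 172]

All cut coordinates (distinct, sorted): [4, 16, 23, 40, 55, 62, 76, 82, 91, 103, 111, 137, 149, 163, 172]

Fragments:
  [0,4): 4 bp
  [4,16): 12 bp
  [16,23): 7 bp
  [23,40): 17 bp
  [40,55): 15 bp
  [55,62): 7 bp
  [62,76): 14 bp
  [76,82): 6 bp
  [82,91): 9 bp
  [91,103): 12 bp
  [103,111): 8 bp
  [111,137): 26 bp
  [137,149): 12 bp
  [149,163): 14 bp
  [163,172): 9 bp
  [172,176): 4 bp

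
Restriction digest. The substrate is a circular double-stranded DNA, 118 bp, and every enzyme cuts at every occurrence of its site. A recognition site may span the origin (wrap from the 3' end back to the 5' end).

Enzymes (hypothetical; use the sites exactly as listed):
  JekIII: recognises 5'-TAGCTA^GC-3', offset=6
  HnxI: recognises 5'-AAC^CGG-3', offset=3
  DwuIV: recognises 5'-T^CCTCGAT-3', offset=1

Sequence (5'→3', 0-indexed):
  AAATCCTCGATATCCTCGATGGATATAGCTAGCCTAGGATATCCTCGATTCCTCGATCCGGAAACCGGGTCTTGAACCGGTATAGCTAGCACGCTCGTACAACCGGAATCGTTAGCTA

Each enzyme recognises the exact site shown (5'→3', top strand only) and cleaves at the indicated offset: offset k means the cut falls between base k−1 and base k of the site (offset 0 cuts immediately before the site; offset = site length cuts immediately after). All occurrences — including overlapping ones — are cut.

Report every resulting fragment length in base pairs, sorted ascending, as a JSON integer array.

Scan for sites:
  JekIII TAGCTAGC/6: at [25, 82] ⇒ [31, 88]
  HnxI AACCGG/3: at [62, 74, 100] ⇒ [65, 77, 103]
  DwuIV TCCTCGAT/1: at [3, 12, 41, 49] ⇒ [4, 13, 42, 50]

All cut coordinates (distinct, sorted): [4, 13, 31, 42, 50, 65, 77, 88, 103]

Fragments:
  4→13: 9 bp
  13→31: 18 bp
  31→42: 11 bp
  42→50: 8 bp
  50→65: 15 bp
  65→77: 12 bp
  77→88: 11 bp
  88→103: 15 bp
  103→4 (wrap): 118-103+4 = 19 bp

[8,9,11,11,12,15,15,18,19]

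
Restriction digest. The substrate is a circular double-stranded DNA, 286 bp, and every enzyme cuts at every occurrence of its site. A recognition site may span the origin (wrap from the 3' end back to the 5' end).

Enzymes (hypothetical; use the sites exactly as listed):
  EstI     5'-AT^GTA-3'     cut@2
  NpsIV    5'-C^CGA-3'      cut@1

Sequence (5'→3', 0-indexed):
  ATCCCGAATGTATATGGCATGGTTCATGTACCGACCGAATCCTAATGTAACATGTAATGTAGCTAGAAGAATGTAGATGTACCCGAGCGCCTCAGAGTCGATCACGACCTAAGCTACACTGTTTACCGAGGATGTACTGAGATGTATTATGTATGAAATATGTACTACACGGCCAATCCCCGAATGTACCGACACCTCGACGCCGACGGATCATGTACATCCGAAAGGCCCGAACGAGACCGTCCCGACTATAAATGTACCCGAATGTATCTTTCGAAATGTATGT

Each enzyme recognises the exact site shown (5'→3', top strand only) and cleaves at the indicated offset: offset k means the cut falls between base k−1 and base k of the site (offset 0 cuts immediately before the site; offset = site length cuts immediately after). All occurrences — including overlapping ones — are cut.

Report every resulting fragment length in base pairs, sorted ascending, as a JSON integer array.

Per-enzyme occurrences:
  EstI (ATGTA, off=2): starts [7, 25, 44, 51, 56, 70, 76, 131, 141, 148, 159, 183, 212, 254, 264, 278, 282] → cuts [9, 27, 46, 53, 58, 72, 78, 133, 143, 150, 161, 185, 214, 256, 266, 280, 284]
  NpsIV (CCGA, off=1): starts [3, 30, 34, 82, 125, 179, 188, 202, 220, 229, 244, 260] → cuts [4, 31, 35, 83, 126, 180, 189, 203, 221, 230, 245, 261]

All cut coordinates (distinct, sorted): [4, 9, 27, 31, 35, 46, 53, 58, 72, 78, 83, 126, 133, 143, 150, 161, 180, 185, 189, 203, 214, 221, 230, 245, 256, 261, 266, 280, 284]

Fragments:
  4→9: 5 bp
  9→27: 18 bp
  27→31: 4 bp
  31→35: 4 bp
  35→46: 11 bp
  46→53: 7 bp
  53→58: 5 bp
  58→72: 14 bp
  72→78: 6 bp
  78→83: 5 bp
  83→126: 43 bp
  126→133: 7 bp
  133→143: 10 bp
  143→150: 7 bp
  150→161: 11 bp
  161→180: 19 bp
  180→185: 5 bp
  185→189: 4 bp
  189→203: 14 bp
  203→214: 11 bp
  214→221: 7 bp
  221→230: 9 bp
  230→245: 15 bp
  245→256: 11 bp
  256→261: 5 bp
  261→266: 5 bp
  266→280: 14 bp
  280→284: 4 bp
  284→4 (wrap): 286-284+4 = 6 bp

[4,4,4,4,5,5,5,5,5,5,6,6,7,7,7,7,9,10,11,11,11,11,14,14,14,15,18,19,43]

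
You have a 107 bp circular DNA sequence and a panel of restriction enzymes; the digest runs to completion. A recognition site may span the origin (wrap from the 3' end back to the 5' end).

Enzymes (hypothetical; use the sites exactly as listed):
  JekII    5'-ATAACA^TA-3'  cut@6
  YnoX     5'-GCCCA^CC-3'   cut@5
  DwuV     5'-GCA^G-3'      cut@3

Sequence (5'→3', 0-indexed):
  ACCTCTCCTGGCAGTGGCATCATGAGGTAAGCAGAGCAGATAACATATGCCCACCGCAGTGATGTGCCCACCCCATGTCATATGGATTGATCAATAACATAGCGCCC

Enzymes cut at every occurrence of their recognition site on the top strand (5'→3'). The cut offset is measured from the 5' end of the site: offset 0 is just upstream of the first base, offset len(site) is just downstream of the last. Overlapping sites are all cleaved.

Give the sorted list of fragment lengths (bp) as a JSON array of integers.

Per-enzyme occurrences:
  JekII (ATAACATA, off=6): starts [39, 93] → cuts [45, 99]
  YnoX (GCCCACC, off=5): starts [48, 65, 103] → cuts [1, 53, 70]
  DwuV (GCAG, off=3): starts [10, 30, 35, 55] → cuts [13, 33, 38, 58]

All cut coordinates (distinct, sorted): [1, 13, 33, 38, 45, 53, 58, 70, 99]

Fragment lengths:
  1→13: 12 bp
  13→33: 20 bp
  33→38: 5 bp
  38→45: 7 bp
  45→53: 8 bp
  53→58: 5 bp
  58→70: 12 bp
  70→99: 29 bp
  99→1 (wrap): 107-99+1 = 9 bp

[5,5,7,8,9,12,12,20,29]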